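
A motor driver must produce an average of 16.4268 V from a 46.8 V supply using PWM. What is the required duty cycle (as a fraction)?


D = V_avg/V_supply = 16.4268/46.8 = 0.3510

0.3510


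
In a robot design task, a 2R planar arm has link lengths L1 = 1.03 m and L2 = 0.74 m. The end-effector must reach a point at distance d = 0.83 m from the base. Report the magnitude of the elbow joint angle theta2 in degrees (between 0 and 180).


cos(th2) = (d^2 - L1^2 - L2^2)/(2*L1*L2) = (0.83^2 - 1.03^2 - 0.74^2)/(2*1.03*0.74) = -0.60325374
th2 = acos(-0.60325374) = 127.1033 deg

127.1033 degrees


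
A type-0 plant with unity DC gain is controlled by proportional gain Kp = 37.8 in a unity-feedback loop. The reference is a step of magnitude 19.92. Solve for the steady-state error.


e_ss = R/(1 + Kp) = 19.92/(1 + 37.8) = 19.92/38.8000 = 0.5134

0.5134


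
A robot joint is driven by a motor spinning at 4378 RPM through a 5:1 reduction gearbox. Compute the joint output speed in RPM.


omega_joint = omega_motor / N = 4378 / 5 = 875.6000

875.6000 RPM


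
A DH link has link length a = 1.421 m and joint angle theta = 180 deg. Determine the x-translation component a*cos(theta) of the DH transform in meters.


a*cos(theta) = 1.421*cos(180 deg) = -1.4210

-1.4210 m


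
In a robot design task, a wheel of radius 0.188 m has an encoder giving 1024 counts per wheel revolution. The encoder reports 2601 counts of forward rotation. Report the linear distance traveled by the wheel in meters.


revs = 2601/1024 = 2.540039
d = revs * 2*pi*r = 2.540039 * 2*pi*0.188 = 3.0004

3.0004 m


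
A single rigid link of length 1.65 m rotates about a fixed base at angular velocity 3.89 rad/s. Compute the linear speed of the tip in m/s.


v = L*omega = 1.65 * 3.89 = 6.4185

6.4185 m/s


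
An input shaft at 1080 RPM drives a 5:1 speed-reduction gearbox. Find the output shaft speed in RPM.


omega_out = omega_in / N = 1080 / 5 = 216.0000

216.0000 RPM


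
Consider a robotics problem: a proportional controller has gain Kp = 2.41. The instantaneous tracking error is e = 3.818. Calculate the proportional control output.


u_P = Kp * e = 2.41 * 3.818 = 9.2014

9.2014


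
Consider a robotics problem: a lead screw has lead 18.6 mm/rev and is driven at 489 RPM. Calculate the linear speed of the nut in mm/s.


v = lead * (RPM/60) = 18.6*489/60 = 151.5900

151.5900 mm/s


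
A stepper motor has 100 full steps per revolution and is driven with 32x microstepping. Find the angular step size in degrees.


step = 360/(100*32) = 360/3200 = 0.1125

0.1125 degrees


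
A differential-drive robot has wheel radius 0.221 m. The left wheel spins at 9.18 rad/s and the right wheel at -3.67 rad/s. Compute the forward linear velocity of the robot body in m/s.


v = r*(wR + wL)/2 = 0.221*(-3.67 + 9.18)/2 = 0.6089

0.6089 m/s


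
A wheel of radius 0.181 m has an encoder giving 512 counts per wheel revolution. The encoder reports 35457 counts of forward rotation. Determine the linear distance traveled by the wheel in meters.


revs = 35457/512 = 69.251953
d = revs * 2*pi*r = 69.251953 * 2*pi*0.181 = 78.7572

78.7572 m


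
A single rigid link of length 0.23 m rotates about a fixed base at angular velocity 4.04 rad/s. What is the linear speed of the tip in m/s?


v = L*omega = 0.23 * 4.04 = 0.9292

0.9292 m/s


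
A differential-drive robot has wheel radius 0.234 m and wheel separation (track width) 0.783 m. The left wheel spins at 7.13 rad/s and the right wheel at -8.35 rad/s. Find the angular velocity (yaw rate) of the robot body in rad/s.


omega = r*(wR - wL)/L = 0.234*(-8.35 - (7.13))/0.783 = -4.6262

-4.6262 rad/s


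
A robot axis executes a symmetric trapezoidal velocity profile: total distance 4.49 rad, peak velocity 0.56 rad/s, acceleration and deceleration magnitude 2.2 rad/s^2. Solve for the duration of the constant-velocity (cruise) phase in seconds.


t_acc = v/a = 0.254545 s, d_acc = v^2/(2a) = 0.071273 rad each
d_cruise = 4.49 - 2*0.071273 = 4.347454 rad
t_cruise = d_cruise/v = 4.347454/0.56 = 7.7633

7.7633 s


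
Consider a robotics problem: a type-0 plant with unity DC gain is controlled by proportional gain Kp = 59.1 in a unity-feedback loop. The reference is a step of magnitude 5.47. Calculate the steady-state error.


e_ss = R/(1 + Kp) = 5.47/(1 + 59.1) = 5.47/60.1000 = 0.0910

0.0910


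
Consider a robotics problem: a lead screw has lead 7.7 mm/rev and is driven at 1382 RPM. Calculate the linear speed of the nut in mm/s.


v = lead * (RPM/60) = 7.7*1382/60 = 177.3567

177.3567 mm/s


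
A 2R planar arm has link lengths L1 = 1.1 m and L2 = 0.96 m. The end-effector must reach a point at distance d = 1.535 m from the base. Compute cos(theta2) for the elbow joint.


cos(th2) = (d^2 - L1^2 - L2^2)/(2*L1*L2) = (1.535^2 - 1.1^2 - 0.96^2)/(2*1.1*0.96) = 0.1064

0.1064


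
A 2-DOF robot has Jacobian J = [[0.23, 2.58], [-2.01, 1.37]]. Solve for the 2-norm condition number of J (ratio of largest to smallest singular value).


JJ^T eigenvalues: trace(JJ^T) = 12.6263, det(JJ^T) = det(J)^2 = 30.25990081
s_max^2 = (12.6263 + sqrt(38.38384845))/2 = 9.41088500
s_min^2 = (12.6263 - sqrt(38.38384845))/2 = 3.21541500
kappa = s_max/s_min = sqrt(9.41088500/3.21541500) = 1.7108

1.7108


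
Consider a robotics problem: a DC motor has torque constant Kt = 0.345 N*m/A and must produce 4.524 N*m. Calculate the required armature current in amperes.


I = tau / Kt = 4.524/0.345 = 13.1130

13.1130 A


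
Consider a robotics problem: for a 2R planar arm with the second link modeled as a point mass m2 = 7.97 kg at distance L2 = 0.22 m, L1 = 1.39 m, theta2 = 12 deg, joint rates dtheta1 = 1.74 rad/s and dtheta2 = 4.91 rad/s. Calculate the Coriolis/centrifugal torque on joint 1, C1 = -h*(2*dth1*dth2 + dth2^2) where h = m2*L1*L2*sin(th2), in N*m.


h = m2*L1*L2*sin(th2) = 7.97*1.39*0.22*sin(12 deg) = 0.506728
C1 = -h*(2*1.74*4.91 + 4.91^2) = -0.506728*41.1949 = -20.8746

-20.8746 N*m


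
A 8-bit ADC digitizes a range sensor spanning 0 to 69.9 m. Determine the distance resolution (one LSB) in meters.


res = range / 2^n = 69.9/2^8 = 69.9/256 = 0.2730

0.2730 m


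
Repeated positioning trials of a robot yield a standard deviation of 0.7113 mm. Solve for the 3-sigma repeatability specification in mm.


repeatability = 3*sigma = 3*0.7113 = 2.1339

2.1339 mm


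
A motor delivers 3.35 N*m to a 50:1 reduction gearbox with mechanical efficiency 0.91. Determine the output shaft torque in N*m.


tau_out = tau_in * N * eta = 3.35 * 50 * 0.91 = 152.4250

152.4250 N*m


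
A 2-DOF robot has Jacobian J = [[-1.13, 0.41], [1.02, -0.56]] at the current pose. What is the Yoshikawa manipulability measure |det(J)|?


det(J) = -1.13*-0.56 - (0.41)*(1.02) = 0.2146
|det(J)| = 0.2146

0.2146


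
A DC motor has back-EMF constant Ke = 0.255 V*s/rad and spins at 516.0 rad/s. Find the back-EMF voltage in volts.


V_emf = Ke * omega = 0.255*516.0 = 131.5800

131.5800 V


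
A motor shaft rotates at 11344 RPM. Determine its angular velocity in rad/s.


omega = 11344 * 2*pi/60 = 1187.9409

1187.9409 rad/s


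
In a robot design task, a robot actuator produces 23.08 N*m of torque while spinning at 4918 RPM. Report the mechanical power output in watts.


omega = 4918 * 2*pi/60 = 515.011756 rad/s
P = tau * omega = 23.08 * 515.011756 = 11886.4713

11886.4713 W


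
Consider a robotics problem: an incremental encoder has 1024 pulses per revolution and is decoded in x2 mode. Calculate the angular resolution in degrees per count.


resolution = 360 / (PPR * 2) = 360 / 2048 = 0.1758

0.1758 degrees


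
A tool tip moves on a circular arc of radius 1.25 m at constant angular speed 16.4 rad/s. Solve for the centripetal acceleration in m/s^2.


a_c = omega^2 * r = 16.4^2 * 1.25 = 336.2000

336.2000 m/s^2


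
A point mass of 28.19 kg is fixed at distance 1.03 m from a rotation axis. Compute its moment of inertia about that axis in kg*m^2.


I = m*r^2 = 28.19*1.03^2 = 29.9068

29.9068 kg*m^2


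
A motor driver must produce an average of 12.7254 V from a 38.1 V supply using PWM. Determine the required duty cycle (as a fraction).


D = V_avg/V_supply = 12.7254/38.1 = 0.3340

0.3340


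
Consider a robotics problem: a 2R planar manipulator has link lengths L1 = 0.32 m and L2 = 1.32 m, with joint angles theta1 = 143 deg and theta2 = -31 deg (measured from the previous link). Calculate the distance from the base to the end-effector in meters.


x = L1*cos(th1) + L2*cos(th1+th2) = -0.750044
y = L1*sin(th1) + L2*sin(th1+th2) = 1.416463
d = sqrt(x^2 + y^2) = sqrt(0.562566 + 2.006367) = 1.6028

1.6028 m


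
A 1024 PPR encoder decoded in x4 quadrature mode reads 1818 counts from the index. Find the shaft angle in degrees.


angle = counts * 360 / (PPR*4) = 1818 * 360 / 4096 = 159.7852

159.7852 degrees


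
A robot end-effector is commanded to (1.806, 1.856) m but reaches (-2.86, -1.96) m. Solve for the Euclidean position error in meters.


dx = -2.86 - (1.806) = -4.6660, dy = -1.96 - (1.856) = -3.8160
err = sqrt(21.771556 + 14.561856) = 6.0277

6.0277 m


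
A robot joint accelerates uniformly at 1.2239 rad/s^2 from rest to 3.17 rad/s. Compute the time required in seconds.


t = delta_omega / alpha = 3.17 / 1.2239 = 2.5901

2.5901 s


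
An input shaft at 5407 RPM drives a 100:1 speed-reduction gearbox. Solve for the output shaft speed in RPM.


omega_out = omega_in / N = 5407 / 100 = 54.0700

54.0700 RPM


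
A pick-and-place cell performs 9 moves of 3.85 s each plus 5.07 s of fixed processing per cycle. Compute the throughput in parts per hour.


T_cycle = 9*3.85 + 5.07 = 39.7200 s
rate = 3600/T = 90.6344

90.6344 parts/hour


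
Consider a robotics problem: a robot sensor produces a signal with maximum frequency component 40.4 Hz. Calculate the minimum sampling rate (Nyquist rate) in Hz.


f_s,min = 2*f_max = 2*40.4 = 80.8000

80.8000 Hz


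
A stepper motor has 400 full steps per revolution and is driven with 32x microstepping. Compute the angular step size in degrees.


step = 360/(400*32) = 360/12800 = 0.0281

0.0281 degrees


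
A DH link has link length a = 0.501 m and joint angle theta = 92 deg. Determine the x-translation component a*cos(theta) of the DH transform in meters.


a*cos(theta) = 0.501*cos(92 deg) = -0.0175

-0.0175 m


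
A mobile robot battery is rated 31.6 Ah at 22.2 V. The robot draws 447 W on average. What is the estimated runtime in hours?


E = 31.6*22.2 = 701.5200 Wh
t = E/P = 701.5200/447 = 1.5694

1.5694 hours


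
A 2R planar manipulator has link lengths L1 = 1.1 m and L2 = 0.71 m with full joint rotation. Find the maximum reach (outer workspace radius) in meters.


r_max = L1 + L2 = 1.1 + 0.71 = 1.8100

1.8100 m


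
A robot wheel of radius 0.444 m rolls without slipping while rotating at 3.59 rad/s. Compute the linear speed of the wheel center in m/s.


v = omega * r = 3.59 * 0.444 = 1.5940

1.5940 m/s


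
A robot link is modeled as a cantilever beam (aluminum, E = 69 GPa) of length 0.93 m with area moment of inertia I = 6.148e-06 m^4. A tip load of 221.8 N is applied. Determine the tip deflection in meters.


delta = F*L^3/(3*E*I) = 221.8*0.93^3/(3*6.900e+10*6.148e-06)
      = 178.4063826/1272636 = 1.4019e-04

1.4019e-04 m


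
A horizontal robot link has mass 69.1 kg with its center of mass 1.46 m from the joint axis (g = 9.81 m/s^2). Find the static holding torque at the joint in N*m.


tau = m*g*L = 69.1 * 9.81 * 1.46 = 989.6917

989.6917 N*m


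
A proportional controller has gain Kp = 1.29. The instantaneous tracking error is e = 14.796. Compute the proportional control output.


u_P = Kp * e = 1.29 * 14.796 = 19.0868

19.0868


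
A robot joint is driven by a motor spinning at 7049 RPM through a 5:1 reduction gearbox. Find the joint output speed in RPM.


omega_joint = omega_motor / N = 7049 / 5 = 1409.8000

1409.8000 RPM


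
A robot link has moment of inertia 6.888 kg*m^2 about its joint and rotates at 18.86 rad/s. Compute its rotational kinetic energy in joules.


KE = (1/2)*I*omega^2 = 0.5*6.888*18.86^2 = 1225.0294

1225.0294 J


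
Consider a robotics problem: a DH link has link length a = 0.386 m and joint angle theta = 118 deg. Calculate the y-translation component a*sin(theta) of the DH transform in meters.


a*sin(theta) = 0.386*sin(118 deg) = 0.3408

0.3408 m


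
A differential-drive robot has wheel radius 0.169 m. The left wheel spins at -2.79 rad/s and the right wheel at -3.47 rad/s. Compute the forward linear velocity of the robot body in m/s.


v = r*(wR + wL)/2 = 0.169*(-3.47 + -2.79)/2 = -0.5290

-0.5290 m/s


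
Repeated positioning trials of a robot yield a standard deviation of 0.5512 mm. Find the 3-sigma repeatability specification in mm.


repeatability = 3*sigma = 3*0.5512 = 1.6536

1.6536 mm


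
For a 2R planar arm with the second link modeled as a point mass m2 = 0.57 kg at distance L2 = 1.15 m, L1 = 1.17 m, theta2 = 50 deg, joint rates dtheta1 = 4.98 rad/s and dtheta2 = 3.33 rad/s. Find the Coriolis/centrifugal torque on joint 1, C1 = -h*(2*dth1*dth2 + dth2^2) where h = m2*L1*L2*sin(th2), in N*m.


h = m2*L1*L2*sin(th2) = 0.57*1.17*1.15*sin(50 deg) = 0.587506
C1 = -h*(2*4.98*3.33 + 3.33^2) = -0.587506*44.2557 = -26.0005

-26.0005 N*m


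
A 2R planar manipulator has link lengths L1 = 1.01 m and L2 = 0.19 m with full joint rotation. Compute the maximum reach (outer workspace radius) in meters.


r_max = L1 + L2 = 1.01 + 0.19 = 1.2000

1.2000 m


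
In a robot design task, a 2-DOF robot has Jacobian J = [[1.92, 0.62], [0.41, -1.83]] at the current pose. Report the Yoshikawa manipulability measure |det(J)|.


det(J) = 1.92*-1.83 - (0.62)*(0.41) = -3.7678
|det(J)| = 3.7678

3.7678


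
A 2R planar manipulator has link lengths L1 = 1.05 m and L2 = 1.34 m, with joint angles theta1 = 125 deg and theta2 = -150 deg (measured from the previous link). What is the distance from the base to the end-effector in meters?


x = L1*cos(th1) + L2*cos(th1+th2) = 0.612197
y = L1*sin(th1) + L2*sin(th1+th2) = 0.293801
d = sqrt(x^2 + y^2) = sqrt(0.374785 + 0.086319) = 0.6790

0.6790 m


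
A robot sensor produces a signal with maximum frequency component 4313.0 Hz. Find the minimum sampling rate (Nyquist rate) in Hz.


f_s,min = 2*f_max = 2*4313.0 = 8626.0000

8626.0000 Hz


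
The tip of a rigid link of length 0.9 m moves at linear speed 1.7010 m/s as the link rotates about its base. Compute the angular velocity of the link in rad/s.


omega = v / L = 1.7010 / 0.9 = 1.8900

1.8900 rad/s


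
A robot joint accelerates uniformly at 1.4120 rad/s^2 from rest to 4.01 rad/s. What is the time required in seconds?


t = delta_omega / alpha = 4.01 / 1.4120 = 2.8399

2.8399 s


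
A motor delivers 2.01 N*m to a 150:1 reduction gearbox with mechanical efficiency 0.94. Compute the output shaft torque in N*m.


tau_out = tau_in * N * eta = 2.01 * 150 * 0.94 = 283.4100

283.4100 N*m


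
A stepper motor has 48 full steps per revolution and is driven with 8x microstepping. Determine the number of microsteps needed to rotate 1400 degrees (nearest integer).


step_size = 360/(48*8) = 360/384 = 0.937500 deg
n = 1400/(360/384) = 1400*384/360 = 1493.3333 -> 1493

1493 steps


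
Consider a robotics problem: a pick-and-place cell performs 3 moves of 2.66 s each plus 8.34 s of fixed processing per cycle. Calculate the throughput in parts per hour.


T_cycle = 3*2.66 + 8.34 = 16.3200 s
rate = 3600/T = 220.5882

220.5882 parts/hour


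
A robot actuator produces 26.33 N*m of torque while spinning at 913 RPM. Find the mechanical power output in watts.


omega = 913 * 2*pi/60 = 95.609136 rad/s
P = tau * omega = 26.33 * 95.609136 = 2517.3886

2517.3886 W


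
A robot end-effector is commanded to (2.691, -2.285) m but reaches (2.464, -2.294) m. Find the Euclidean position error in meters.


dx = 2.464 - (2.691) = -0.2270, dy = -2.294 - (-2.285) = -0.0090
err = sqrt(0.051529 + 0.000081) = 0.2272

0.2272 m


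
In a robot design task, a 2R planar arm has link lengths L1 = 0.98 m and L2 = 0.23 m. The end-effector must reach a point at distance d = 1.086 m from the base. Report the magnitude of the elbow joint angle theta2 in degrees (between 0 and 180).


cos(th2) = (d^2 - L1^2 - L2^2)/(2*L1*L2) = (1.086^2 - 0.98^2 - 0.23^2)/(2*0.98*0.23) = 0.36844720
th2 = acos(0.36844720) = 68.3801 deg

68.3801 degrees


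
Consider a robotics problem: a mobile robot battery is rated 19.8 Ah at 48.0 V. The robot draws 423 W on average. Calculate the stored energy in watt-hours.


E = capacity * V = 19.8*48.0 = 950.4000

950.4000 Wh


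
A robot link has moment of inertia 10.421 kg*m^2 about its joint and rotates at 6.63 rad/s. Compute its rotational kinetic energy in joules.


KE = (1/2)*I*omega^2 = 0.5*10.421*6.63^2 = 229.0374

229.0374 J


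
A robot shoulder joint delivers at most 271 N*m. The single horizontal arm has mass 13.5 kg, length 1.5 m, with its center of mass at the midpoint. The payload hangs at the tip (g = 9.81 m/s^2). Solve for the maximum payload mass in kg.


tau_arm = m_arm*g*(L/2) = 13.5*9.81*1.5/2 = 99.3263 N*m
tau_payload = tau_max - tau_arm = 271 - 99.3263 = 171.6737
m_payload = tau_payload / (g*L) = 171.6737 / (9.81*1.5) = 11.6666

11.6666 kg


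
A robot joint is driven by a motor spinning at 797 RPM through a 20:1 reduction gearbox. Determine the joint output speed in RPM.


omega_joint = omega_motor / N = 797 / 20 = 39.8500

39.8500 RPM


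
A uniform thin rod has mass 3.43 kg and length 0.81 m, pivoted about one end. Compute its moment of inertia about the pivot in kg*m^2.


I = (1/3)*m*L^2 = (1/3)*3.43*0.81^2 = 0.7501

0.7501 kg*m^2


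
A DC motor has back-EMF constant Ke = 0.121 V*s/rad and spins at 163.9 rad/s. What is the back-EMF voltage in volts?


V_emf = Ke * omega = 0.121*163.9 = 19.8319

19.8319 V


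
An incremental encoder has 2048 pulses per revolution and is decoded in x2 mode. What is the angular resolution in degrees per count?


resolution = 360 / (PPR * 2) = 360 / 4096 = 0.0879

0.0879 degrees


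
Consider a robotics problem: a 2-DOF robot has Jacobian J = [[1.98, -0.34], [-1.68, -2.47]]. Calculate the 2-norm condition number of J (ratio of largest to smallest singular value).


JJ^T eigenvalues: trace(JJ^T) = 12.9593, det(JJ^T) = det(J)^2 = 29.83125924
s_max^2 = (12.9593 + sqrt(48.61841953))/2 = 9.96599549
s_min^2 = (12.9593 - sqrt(48.61841953))/2 = 2.99330451
kappa = s_max/s_min = sqrt(9.96599549/2.99330451) = 1.8247

1.8247


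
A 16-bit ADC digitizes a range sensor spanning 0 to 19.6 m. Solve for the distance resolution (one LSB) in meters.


res = range / 2^n = 19.6/2^16 = 19.6/65536 = 2.9907e-04

2.9907e-04 m


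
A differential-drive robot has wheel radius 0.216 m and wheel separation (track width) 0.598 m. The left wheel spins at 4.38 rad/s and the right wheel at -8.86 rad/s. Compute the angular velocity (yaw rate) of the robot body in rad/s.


omega = r*(wR - wL)/L = 0.216*(-8.86 - (4.38))/0.598 = -4.7823

-4.7823 rad/s


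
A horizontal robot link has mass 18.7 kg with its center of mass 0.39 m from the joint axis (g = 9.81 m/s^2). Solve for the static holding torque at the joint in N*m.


tau = m*g*L = 18.7 * 9.81 * 0.39 = 71.5443

71.5443 N*m


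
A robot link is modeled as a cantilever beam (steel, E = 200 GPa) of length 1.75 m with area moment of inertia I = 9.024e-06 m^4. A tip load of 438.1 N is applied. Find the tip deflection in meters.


delta = F*L^3/(3*E*I) = 438.1*1.75^3/(3*2.000e+11*9.024e-06)
      = 2347.9421875/5414400 = 4.3365e-04

4.3365e-04 m


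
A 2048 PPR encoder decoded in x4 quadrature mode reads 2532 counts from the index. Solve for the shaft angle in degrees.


angle = counts * 360 / (PPR*4) = 2532 * 360 / 8192 = 111.2695

111.2695 degrees


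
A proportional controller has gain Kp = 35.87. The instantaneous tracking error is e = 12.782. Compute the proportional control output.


u_P = Kp * e = 35.87 * 12.782 = 458.4903

458.4903


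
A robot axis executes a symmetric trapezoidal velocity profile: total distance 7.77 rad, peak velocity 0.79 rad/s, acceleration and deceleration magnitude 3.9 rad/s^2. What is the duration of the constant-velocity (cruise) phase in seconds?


t_acc = v/a = 0.202564 s, d_acc = v^2/(2a) = 0.080013 rad each
d_cruise = 7.77 - 2*0.080013 = 7.609974 rad
t_cruise = d_cruise/v = 7.609974/0.79 = 9.6329

9.6329 s


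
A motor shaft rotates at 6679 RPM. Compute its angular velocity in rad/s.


omega = 6679 * 2*pi/60 = 699.4232

699.4232 rad/s


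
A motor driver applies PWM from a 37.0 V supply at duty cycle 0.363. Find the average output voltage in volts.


V_avg = V_supply * D = 37.0*0.363 = 13.4310

13.4310 V


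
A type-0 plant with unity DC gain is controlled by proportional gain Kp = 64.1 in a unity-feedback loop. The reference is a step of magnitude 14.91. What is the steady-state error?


e_ss = R/(1 + Kp) = 14.91/(1 + 64.1) = 14.91/65.1000 = 0.2290

0.2290


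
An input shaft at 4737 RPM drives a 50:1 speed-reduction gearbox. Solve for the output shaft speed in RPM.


omega_out = omega_in / N = 4737 / 50 = 94.7400

94.7400 RPM


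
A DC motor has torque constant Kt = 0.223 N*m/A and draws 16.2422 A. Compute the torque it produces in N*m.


tau = Kt * I = 0.223*16.2422 = 3.6220

3.6220 N*m


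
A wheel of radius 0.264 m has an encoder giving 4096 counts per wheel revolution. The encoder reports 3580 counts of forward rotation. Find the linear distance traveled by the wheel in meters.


revs = 3580/4096 = 0.874023
d = revs * 2*pi*r = 0.874023 * 2*pi*0.264 = 1.4498

1.4498 m


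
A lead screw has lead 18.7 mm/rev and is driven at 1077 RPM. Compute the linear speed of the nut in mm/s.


v = lead * (RPM/60) = 18.7*1077/60 = 335.6650

335.6650 mm/s


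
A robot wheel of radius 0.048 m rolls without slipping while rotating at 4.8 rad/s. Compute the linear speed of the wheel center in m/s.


v = omega * r = 4.8 * 0.048 = 0.2304

0.2304 m/s


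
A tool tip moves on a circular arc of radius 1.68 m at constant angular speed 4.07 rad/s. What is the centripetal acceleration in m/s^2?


a_c = omega^2 * r = 4.07^2 * 1.68 = 27.8290

27.8290 m/s^2


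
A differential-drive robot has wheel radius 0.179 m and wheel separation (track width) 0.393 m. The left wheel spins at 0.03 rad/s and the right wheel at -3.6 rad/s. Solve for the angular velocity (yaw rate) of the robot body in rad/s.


omega = r*(wR - wL)/L = 0.179*(-3.6 - (0.03))/0.393 = -1.6534

-1.6534 rad/s


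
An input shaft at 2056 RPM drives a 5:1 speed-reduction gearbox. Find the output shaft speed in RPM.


omega_out = omega_in / N = 2056 / 5 = 411.2000

411.2000 RPM


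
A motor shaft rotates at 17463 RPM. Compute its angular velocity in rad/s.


omega = 17463 * 2*pi/60 = 1828.7211

1828.7211 rad/s


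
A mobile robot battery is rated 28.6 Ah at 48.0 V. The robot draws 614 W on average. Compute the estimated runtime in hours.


E = 28.6*48.0 = 1372.8000 Wh
t = E/P = 1372.8000/614 = 2.2358

2.2358 hours


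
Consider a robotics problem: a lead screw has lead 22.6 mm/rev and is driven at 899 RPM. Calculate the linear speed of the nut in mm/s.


v = lead * (RPM/60) = 22.6*899/60 = 338.6233

338.6233 mm/s


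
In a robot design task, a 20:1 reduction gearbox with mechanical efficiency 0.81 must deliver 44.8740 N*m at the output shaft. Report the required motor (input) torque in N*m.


tau_in = tau_out / (N * eta) = 44.8740 / (20 * 0.81) = 2.7700

2.7700 N*m


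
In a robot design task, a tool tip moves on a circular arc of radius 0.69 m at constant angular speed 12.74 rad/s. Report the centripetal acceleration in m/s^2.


a_c = omega^2 * r = 12.74^2 * 0.69 = 111.9922

111.9922 m/s^2


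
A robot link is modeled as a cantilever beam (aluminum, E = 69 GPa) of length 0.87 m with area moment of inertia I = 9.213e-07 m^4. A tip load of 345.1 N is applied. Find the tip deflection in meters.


delta = F*L^3/(3*E*I) = 345.1*0.87^3/(3*6.900e+10*9.213e-07)
      = 227.2493853/190709.1 = 0.0012

0.0012 m


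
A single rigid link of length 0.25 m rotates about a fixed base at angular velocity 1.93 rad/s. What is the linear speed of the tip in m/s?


v = L*omega = 0.25 * 1.93 = 0.4825

0.4825 m/s


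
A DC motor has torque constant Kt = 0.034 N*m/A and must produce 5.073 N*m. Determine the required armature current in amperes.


I = tau / Kt = 5.073/0.034 = 149.2059

149.2059 A


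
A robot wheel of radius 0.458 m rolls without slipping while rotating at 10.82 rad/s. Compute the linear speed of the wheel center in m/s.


v = omega * r = 10.82 * 0.458 = 4.9556

4.9556 m/s


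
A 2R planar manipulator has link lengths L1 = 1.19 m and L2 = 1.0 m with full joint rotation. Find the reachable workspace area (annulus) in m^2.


r_max = L1 + L2 = 2.1900, r_min = |L1 - L2| = 0.1900
A = pi*(r_max^2 - r_min^2) = pi*(4.7961 - 0.0361) = 14.9540

14.9540 m^2


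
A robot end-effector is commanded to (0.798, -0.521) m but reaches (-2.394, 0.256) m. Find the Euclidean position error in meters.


dx = -2.394 - (0.798) = -3.1920, dy = 0.256 - (-0.521) = 0.7770
err = sqrt(10.188864 + 0.603729) = 3.2852

3.2852 m


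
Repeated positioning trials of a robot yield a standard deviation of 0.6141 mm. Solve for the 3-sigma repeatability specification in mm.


repeatability = 3*sigma = 3*0.6141 = 1.8423

1.8423 mm


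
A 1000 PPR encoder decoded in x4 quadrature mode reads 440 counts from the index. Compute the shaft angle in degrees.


angle = counts * 360 / (PPR*4) = 440 * 360 / 4000 = 39.6000

39.6000 degrees


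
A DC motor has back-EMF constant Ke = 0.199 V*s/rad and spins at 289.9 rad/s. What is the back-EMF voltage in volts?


V_emf = Ke * omega = 0.199*289.9 = 57.6901

57.6901 V


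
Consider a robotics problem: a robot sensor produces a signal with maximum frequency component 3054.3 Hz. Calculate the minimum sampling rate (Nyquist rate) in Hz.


f_s,min = 2*f_max = 2*3054.3 = 6108.6000

6108.6000 Hz


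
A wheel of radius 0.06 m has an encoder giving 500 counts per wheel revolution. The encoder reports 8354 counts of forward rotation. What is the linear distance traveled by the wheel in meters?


revs = 8354/500 = 16.708000
d = revs * 2*pi*r = 16.708000 * 2*pi*0.06 = 6.2988

6.2988 m


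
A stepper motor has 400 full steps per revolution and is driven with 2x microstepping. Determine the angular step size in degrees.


step = 360/(400*2) = 360/800 = 0.4500

0.4500 degrees


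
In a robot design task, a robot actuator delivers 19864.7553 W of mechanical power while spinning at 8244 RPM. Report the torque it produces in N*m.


omega = 8244 * 2*pi/60 = 863.309661 rad/s
tau = P / omega = 19864.7553 / 863.309661 = 23.0100

23.0100 N*m


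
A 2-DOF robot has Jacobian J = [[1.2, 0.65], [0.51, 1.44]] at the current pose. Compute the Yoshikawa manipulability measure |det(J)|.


det(J) = 1.2*1.44 - (0.65)*(0.51) = 1.3965
|det(J)| = 1.3965

1.3965


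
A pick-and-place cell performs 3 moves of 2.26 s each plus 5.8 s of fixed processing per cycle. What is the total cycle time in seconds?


T = 3*2.26 + 5.8 = 12.5800

12.5800 s


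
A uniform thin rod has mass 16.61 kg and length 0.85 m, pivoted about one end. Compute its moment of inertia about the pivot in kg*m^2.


I = (1/3)*m*L^2 = (1/3)*16.61*0.85^2 = 4.0002

4.0002 kg*m^2


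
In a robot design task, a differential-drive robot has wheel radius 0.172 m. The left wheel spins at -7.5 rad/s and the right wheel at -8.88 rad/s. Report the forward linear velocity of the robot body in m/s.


v = r*(wR + wL)/2 = 0.172*(-8.88 + -7.5)/2 = -1.4087

-1.4087 m/s


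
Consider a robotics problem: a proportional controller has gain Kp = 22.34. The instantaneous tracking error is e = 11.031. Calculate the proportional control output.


u_P = Kp * e = 22.34 * 11.031 = 246.4325

246.4325


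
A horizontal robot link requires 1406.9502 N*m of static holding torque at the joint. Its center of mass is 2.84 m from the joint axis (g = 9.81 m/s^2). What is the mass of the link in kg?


m = tau / (g*L) = 1406.9502 / (9.81 * 2.84) = 50.5000

50.5000 kg


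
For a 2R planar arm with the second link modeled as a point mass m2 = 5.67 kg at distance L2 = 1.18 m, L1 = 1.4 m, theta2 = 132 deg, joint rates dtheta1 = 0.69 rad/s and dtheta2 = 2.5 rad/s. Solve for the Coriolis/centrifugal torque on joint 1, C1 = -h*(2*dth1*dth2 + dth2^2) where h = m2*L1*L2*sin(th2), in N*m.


h = m2*L1*L2*sin(th2) = 5.67*1.4*1.18*sin(132 deg) = 6.960919
C1 = -h*(2*0.69*2.5 + 2.5^2) = -6.960919*9.7000 = -67.5209

-67.5209 N*m


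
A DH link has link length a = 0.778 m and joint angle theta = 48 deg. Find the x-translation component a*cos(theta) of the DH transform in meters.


a*cos(theta) = 0.778*cos(48 deg) = 0.5206

0.5206 m


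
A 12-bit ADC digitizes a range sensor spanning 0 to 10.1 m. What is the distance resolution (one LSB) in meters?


res = range / 2^n = 10.1/2^12 = 10.1/4096 = 0.0025

0.0025 m


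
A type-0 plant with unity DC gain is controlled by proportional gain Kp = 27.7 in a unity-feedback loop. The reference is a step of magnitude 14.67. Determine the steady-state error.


e_ss = R/(1 + Kp) = 14.67/(1 + 27.7) = 14.67/28.7000 = 0.5111

0.5111


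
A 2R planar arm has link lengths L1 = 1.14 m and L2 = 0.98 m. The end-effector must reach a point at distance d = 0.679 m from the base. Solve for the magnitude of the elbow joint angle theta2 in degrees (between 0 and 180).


cos(th2) = (d^2 - L1^2 - L2^2)/(2*L1*L2) = (0.679^2 - 1.14^2 - 0.98^2)/(2*1.14*0.98) = -0.80511950
th2 = acos(-0.80511950) = 143.6218 deg

143.6218 degrees


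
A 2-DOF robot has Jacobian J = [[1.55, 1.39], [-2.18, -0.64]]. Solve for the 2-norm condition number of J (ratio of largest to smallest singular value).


JJ^T eigenvalues: trace(JJ^T) = 9.4966, det(JJ^T) = det(J)^2 = 4.15425924
s_max^2 = (9.4966 + sqrt(73.56837460))/2 = 9.03690043
s_min^2 = (9.4966 - sqrt(73.56837460))/2 = 0.45969957
kappa = s_max/s_min = sqrt(9.03690043/0.45969957) = 4.4338

4.4338


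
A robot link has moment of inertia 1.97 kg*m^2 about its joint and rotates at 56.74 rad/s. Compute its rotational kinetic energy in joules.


KE = (1/2)*I*omega^2 = 0.5*1.97*56.74^2 = 3171.1362

3171.1362 J


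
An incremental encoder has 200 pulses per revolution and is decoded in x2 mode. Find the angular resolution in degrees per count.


resolution = 360 / (PPR * 2) = 360 / 400 = 0.9000

0.9000 degrees


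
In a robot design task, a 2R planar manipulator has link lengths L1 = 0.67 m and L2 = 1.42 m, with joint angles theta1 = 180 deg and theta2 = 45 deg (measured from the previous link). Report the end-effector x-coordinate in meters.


x = L1*cos(th1) + L2*cos(th1+th2) = 0.67*cos(180 deg) + 1.42*cos(225 deg) = -1.6741

-1.6741 m


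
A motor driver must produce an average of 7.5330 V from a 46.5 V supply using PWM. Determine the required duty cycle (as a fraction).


D = V_avg/V_supply = 7.5330/46.5 = 0.1620

0.1620


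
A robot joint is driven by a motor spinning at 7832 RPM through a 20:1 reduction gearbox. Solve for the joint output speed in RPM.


omega_joint = omega_motor / N = 7832 / 20 = 391.6000

391.6000 RPM


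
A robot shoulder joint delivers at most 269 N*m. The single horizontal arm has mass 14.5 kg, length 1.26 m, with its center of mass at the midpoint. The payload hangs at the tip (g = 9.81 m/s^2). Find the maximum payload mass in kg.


tau_arm = m_arm*g*(L/2) = 14.5*9.81*1.26/2 = 89.6144 N*m
tau_payload = tau_max - tau_arm = 269 - 89.6144 = 179.3856
m_payload = tau_payload / (g*L) = 179.3856 / (9.81*1.26) = 14.5127

14.5127 kg


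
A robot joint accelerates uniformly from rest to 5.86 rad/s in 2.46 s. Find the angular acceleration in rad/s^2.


alpha = delta_omega / t = 5.86 / 2.46 = 2.3821

2.3821 rad/s^2


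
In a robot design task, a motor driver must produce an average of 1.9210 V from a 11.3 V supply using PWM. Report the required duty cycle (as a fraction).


D = V_avg/V_supply = 1.9210/11.3 = 0.1700

0.1700


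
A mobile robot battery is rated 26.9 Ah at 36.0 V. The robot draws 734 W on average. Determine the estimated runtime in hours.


E = 26.9*36.0 = 968.4000 Wh
t = E/P = 968.4000/734 = 1.3193

1.3193 hours


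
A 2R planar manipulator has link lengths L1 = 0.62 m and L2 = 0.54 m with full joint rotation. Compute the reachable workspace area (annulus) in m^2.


r_max = L1 + L2 = 1.1600, r_min = |L1 - L2| = 0.0800
A = pi*(r_max^2 - r_min^2) = pi*(1.3456 - 0.0064) = 4.2072

4.2072 m^2


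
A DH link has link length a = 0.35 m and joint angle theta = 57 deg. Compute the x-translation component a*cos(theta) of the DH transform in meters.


a*cos(theta) = 0.35*cos(57 deg) = 0.1906

0.1906 m


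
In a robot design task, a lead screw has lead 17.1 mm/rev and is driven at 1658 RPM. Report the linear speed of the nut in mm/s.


v = lead * (RPM/60) = 17.1*1658/60 = 472.5300

472.5300 mm/s


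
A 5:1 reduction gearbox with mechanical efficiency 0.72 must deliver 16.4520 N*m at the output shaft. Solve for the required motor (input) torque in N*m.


tau_in = tau_out / (N * eta) = 16.4520 / (5 * 0.72) = 4.5700

4.5700 N*m


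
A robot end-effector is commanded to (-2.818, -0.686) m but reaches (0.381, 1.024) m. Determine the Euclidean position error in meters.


dx = 0.381 - (-2.818) = 3.1990, dy = 1.024 - (-0.686) = 1.7100
err = sqrt(10.233601 + 2.924100) = 3.6274

3.6274 m


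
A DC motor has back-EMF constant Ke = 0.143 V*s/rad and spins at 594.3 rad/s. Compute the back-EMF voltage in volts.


V_emf = Ke * omega = 0.143*594.3 = 84.9849

84.9849 V


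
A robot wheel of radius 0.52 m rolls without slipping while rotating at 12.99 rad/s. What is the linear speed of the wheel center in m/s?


v = omega * r = 12.99 * 0.52 = 6.7548

6.7548 m/s


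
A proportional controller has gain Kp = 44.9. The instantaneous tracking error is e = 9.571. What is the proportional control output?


u_P = Kp * e = 44.9 * 9.571 = 429.7379

429.7379


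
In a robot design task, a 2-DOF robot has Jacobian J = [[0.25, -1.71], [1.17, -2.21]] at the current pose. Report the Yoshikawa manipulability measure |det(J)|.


det(J) = 0.25*-2.21 - (-1.71)*(1.17) = 1.4482
|det(J)| = 1.4482

1.4482


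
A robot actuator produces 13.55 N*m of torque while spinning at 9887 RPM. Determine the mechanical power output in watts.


omega = 9887 * 2*pi/60 = 1035.364219 rad/s
P = tau * omega = 13.55 * 1035.364219 = 14029.1852

14029.1852 W


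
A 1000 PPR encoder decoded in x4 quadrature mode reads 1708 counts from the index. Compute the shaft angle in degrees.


angle = counts * 360 / (PPR*4) = 1708 * 360 / 4000 = 153.7200

153.7200 degrees


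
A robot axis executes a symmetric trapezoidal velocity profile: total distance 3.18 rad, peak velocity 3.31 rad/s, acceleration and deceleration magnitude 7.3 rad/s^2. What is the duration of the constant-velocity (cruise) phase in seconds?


t_acc = v/a = 0.453425 s, d_acc = v^2/(2a) = 0.750418 rad each
d_cruise = 3.18 - 2*0.750418 = 1.679164 rad
t_cruise = d_cruise/v = 1.679164/3.31 = 0.5073

0.5073 s


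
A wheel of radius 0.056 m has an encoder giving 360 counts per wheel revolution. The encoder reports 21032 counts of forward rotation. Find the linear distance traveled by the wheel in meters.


revs = 21032/360 = 58.422222
d = revs * 2*pi*r = 58.422222 * 2*pi*0.056 = 20.5563

20.5563 m


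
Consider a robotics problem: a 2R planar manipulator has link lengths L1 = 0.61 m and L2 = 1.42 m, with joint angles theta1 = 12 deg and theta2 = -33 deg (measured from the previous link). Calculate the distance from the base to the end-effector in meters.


x = L1*cos(th1) + L2*cos(th1+th2) = 1.922354
y = L1*sin(th1) + L2*sin(th1+th2) = -0.382056
d = sqrt(x^2 + y^2) = sqrt(3.695445 + 0.145967) = 1.9600

1.9600 m


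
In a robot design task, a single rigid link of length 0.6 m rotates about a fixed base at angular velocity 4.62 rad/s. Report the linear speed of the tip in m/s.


v = L*omega = 0.6 * 4.62 = 2.7720

2.7720 m/s


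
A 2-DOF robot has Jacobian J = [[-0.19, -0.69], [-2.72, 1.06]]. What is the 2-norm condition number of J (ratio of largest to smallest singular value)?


JJ^T eigenvalues: trace(JJ^T) = 9.0342, det(JJ^T) = det(J)^2 = 4.31891524
s_max^2 = (9.0342 + sqrt(64.34110868))/2 = 8.52774548
s_min^2 = (9.0342 - sqrt(64.34110868))/2 = 0.50645452
kappa = s_max/s_min = sqrt(8.52774548/0.50645452) = 4.1034

4.1034


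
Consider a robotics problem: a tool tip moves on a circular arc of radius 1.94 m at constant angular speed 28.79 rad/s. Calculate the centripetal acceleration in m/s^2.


a_c = omega^2 * r = 28.79^2 * 1.94 = 1607.9964

1607.9964 m/s^2


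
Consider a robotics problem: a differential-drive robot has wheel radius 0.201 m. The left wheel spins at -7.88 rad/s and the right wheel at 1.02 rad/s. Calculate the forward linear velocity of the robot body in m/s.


v = r*(wR + wL)/2 = 0.201*(1.02 + -7.88)/2 = -0.6894

-0.6894 m/s


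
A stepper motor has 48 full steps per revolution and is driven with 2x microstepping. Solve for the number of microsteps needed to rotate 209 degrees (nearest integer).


step_size = 360/(48*2) = 360/96 = 3.750000 deg
n = 209/(360/96) = 209*96/360 = 55.7333 -> 56

56 steps


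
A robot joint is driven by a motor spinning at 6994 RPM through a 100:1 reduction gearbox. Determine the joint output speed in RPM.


omega_joint = omega_motor / N = 6994 / 100 = 69.9400

69.9400 RPM


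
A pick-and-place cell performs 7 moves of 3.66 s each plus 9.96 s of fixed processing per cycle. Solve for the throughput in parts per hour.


T_cycle = 7*3.66 + 9.96 = 35.5800 s
rate = 3600/T = 101.1804

101.1804 parts/hour


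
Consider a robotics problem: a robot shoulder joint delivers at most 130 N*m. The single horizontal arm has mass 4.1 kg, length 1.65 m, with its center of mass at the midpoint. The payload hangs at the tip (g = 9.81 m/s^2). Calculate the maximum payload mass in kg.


tau_arm = m_arm*g*(L/2) = 4.1*9.81*1.65/2 = 33.1823 N*m
tau_payload = tau_max - tau_arm = 130 - 33.1823 = 96.8177
m_payload = tau_payload / (g*L) = 96.8177 / (9.81*1.65) = 5.9814

5.9814 kg


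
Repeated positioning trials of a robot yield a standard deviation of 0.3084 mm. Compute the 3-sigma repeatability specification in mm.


repeatability = 3*sigma = 3*0.3084 = 0.9252

0.9252 mm


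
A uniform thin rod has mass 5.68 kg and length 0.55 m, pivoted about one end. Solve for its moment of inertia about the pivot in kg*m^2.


I = (1/3)*m*L^2 = (1/3)*5.68*0.55^2 = 0.5727

0.5727 kg*m^2


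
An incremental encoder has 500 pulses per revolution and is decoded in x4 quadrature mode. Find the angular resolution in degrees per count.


resolution = 360 / (PPR * 4) = 360 / 2000 = 0.1800

0.1800 degrees


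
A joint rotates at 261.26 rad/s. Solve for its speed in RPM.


RPM = 261.26 * 60/(2*pi) = 2494.8492

2494.8492 RPM


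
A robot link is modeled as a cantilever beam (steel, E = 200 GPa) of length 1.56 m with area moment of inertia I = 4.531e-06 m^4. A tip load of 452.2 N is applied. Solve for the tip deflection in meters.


delta = F*L^3/(3*E*I) = 452.2*1.56^3/(3*2.000e+11*4.531e-06)
      = 1716.7393152/2718600 = 6.3148e-04

6.3148e-04 m


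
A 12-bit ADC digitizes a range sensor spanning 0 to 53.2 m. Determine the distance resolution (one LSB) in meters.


res = range / 2^n = 53.2/2^12 = 53.2/4096 = 0.0130

0.0130 m
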